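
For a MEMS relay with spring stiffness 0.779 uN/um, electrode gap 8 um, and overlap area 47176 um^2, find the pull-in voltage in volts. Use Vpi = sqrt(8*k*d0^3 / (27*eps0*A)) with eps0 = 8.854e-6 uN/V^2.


Step 1: Compute numerator: 8 * k * d0^3 = 8 * 0.779 * 8^3 = 3190.784
Step 2: Compute denominator: 27 * eps0 * A = 27 * 8.854e-6 * 47176 = 11.2778
Step 3: Vpi = sqrt(3190.784 / 11.2778)
Vpi = 16.82 V


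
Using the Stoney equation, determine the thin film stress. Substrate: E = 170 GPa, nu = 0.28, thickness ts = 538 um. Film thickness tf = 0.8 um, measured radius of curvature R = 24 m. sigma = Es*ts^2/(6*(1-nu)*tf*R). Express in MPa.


Step 1: Compute numerator: Es * ts^2 = 170 * 538^2 = 49205480 (GPa*um^2)
Step 2: Compute denominator (R in um): 6*(1-nu)*tf*R = 6*0.72*0.8*24e6 = 82944000.0 (um^2)
Step 3: sigma (GPa) = 49205480 / 82944000.0 = 5.93237e-01 GPa
Step 4: Convert to MPa (x1000): sigma = 593.2 MPa


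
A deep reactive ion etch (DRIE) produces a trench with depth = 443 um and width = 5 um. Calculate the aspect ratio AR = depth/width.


Step 1: AR = depth / width
Step 2: AR = 443 / 5
AR = 88.6


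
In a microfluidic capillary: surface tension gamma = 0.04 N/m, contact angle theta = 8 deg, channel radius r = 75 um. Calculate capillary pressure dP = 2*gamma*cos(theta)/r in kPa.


Step 1: cos(8 deg) = 0.9903
Step 2: Convert r to m: r = 75e-6 m
Step 3: dP = 2 * 0.04 * 0.9903 / 75e-6 = 1056.3 Pa
Step 4: Convert Pa to kPa (divide by 1000).
dP = 1.06 kPa


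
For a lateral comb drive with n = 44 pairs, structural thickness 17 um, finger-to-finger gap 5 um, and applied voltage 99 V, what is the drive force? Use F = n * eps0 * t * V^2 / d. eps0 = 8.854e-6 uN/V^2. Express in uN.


Step 1: Parameters: n=44, eps0=8.854e-6 uN/V^2, t=17 um, V=99 V, d=5 um
Step 2: V^2 = 9801
Step 3: F = 44 * 8.854e-6 * 17 * 9801 / 5
F = 12.982 uN


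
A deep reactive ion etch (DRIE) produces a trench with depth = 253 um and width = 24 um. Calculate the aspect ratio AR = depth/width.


Step 1: AR = depth / width
Step 2: AR = 253 / 24
AR = 10.5


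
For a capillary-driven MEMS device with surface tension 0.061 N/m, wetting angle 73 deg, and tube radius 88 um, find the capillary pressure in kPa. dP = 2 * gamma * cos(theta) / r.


Step 1: cos(73 deg) = 0.2924
Step 2: Convert r to m: r = 88e-6 m
Step 3: dP = 2 * 0.061 * 0.2924 / 88e-6 = 405.4 Pa
Step 4: Convert Pa to kPa (divide by 1000).
dP = 0.41 kPa


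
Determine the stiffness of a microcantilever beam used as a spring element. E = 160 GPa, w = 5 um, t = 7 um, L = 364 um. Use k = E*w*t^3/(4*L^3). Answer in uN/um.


Step 1: Convert E to consistent units (1 GPa = 1000 uN/um^2).
E = 160 GPa = 160000 uN/um^2
Step 2: Compute t^3 = 7^3 = 343
Step 3: Compute L^3 = 364^3 = 48228544
Step 4: k = 160000 * 5 * 343 / (4 * 48228544)
k = 1.4224 uN/um


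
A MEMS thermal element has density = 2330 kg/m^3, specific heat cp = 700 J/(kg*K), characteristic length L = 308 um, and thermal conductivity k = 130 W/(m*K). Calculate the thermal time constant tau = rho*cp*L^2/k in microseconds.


Step 1: Convert L to m: L = 308e-6 m
Step 2: L^2 = (308e-6)^2 = 9.4864e-08 m^2
Step 3: tau = 2330 * 700 * 9.4864e-08 / 130 = 1.19017834e-03 s
Step 4: Convert to microseconds (multiply by 1e6).
tau = 1190.178 us


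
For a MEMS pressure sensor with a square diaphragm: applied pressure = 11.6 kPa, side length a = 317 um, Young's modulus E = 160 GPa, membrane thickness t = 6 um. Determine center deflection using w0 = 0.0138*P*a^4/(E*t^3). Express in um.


Step 1: Convert pressure to compatible units (E is in GPa, so P in GPa).
P = 11.6 kPa = 11.6e-6 GPa
Step 2: Compute numerator: 0.0138 * P * a^4.
a^4 = 317^4 = 10098039121
numerator = 0.0138 * 11.6e-6 * 10098039121 = 1.6165e+03
Step 3: Compute denominator: E * t^3 = 160 * 6^3 = 34560
Step 4: w0 = numerator / denominator = 1.6165e+03 / 34560 = 0.0468 um


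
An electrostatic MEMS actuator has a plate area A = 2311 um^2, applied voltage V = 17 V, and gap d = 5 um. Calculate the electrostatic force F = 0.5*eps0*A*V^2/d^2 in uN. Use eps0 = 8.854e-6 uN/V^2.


Step 1: Identify parameters.
eps0 = 8.854e-6 uN/V^2, A = 2311 um^2, V = 17 V, d = 5 um
Step 2: Compute V^2 = 17^2 = 289
Step 3: Compute d^2 = 5^2 = 25
Step 4: F = 0.5 * 8.854e-6 * 2311 * 289 / 25
F = 0.118 uN


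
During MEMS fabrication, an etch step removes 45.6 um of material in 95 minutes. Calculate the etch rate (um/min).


Step 1: Etch rate = depth / time
Step 2: rate = 45.6 / 95
rate = 0.48 um/min


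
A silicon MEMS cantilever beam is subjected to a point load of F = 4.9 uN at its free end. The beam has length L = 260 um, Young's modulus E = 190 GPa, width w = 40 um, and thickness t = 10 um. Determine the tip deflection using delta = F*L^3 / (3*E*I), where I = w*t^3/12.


Step 1: Calculate the second moment of area.
I = w * t^3 / 12 = 40 * 10^3 / 12 = 3333.3333 um^4
Step 2: Convert E to consistent units (1 GPa = 1000 uN/um^2).
E = 190 GPa = 190000 uN/um^2
Step 3: Calculate tip deflection.
delta = F * L^3 / (3 * E * I)
delta = 4.9 * 260^3 / (3 * 190000 * 3333.3333)
delta = 0.0453 um


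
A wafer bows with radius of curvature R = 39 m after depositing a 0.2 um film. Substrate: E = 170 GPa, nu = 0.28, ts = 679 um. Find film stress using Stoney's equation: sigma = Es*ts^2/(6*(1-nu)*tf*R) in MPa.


Step 1: Compute numerator: Es * ts^2 = 170 * 679^2 = 78376970 (GPa*um^2)
Step 2: Compute denominator (R in um): 6*(1-nu)*tf*R = 6*0.72*0.2*39e6 = 33696000.0 (um^2)
Step 3: sigma (GPa) = 78376970 / 33696000.0 = 2.326002e+00 GPa
Step 4: Convert to MPa (x1000): sigma = 2326.0 MPa


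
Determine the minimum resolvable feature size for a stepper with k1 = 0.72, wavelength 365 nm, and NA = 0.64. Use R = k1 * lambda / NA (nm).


Step 1: Identify values: k1 = 0.72, lambda = 365 nm, NA = 0.64
Step 2: R = k1 * lambda / NA
R = 0.72 * 365 / 0.64
R = 410.6 nm


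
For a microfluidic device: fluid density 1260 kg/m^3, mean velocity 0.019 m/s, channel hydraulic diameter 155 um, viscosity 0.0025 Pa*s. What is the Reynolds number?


Step 1: Convert Dh to meters: Dh = 155e-6 m
Step 2: Re = rho * v * Dh / mu
Re = 1260 * 0.019 * 155e-6 / 0.0025
Re = 1.484


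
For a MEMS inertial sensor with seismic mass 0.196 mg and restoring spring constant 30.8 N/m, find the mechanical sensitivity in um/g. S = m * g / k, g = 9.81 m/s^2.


Step 1: Convert mass: m = 0.196 mg = 1.96e-07 kg
Step 2: S = m * g / k = 1.96e-07 * 9.81 / 30.8
Step 3: S = 6.24e-08 m/g
Step 4: Convert to um/g: S = 0.062 um/g


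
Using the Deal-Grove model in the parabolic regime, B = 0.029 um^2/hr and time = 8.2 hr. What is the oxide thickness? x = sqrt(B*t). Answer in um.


Step 1: Compute B*t = 0.029 * 8.2 = 0.2378
Step 2: x = sqrt(0.2378)
x = 0.488 um


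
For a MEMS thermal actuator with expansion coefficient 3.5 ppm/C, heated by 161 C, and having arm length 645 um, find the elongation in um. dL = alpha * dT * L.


Step 1: Convert CTE: alpha = 3.5 ppm/C = 3.5e-6 /C
Step 2: dL = 3.5e-6 * 161 * 645
dL = 0.3635 um


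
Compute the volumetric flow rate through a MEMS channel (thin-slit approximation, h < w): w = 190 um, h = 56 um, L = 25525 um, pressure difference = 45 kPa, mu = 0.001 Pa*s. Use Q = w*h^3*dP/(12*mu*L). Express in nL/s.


Step 1: Convert all dimensions to SI (meters).
w = 190e-6 m, h = 56e-6 m, L = 25525e-6 m, dP = 45e3 Pa
Step 2: Q = w * h^3 * dP / (12 * mu * L)
Q = 190e-6 * (56e-6)^3 * 45e3 / (12 * 0.001 * 25525e-6) = 4.90211166e-09 m^3/s
Step 3: Convert Q from m^3/s to nL/s (1 m^3 = 1e12 nL, so multiply by 1e12).
Q = 4902.112 nL/s


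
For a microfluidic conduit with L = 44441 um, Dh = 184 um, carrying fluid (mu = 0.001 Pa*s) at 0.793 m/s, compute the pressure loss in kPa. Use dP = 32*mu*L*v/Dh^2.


Step 1: Convert to SI: L = 44441e-6 m, Dh = 184e-6 m
Step 2: dP = 32 * 0.001 * 44441e-6 * 0.793 / (184e-6)^2
Step 3: dP = 33309.75 Pa
Step 4: Convert to kPa: dP = 33.31 kPa


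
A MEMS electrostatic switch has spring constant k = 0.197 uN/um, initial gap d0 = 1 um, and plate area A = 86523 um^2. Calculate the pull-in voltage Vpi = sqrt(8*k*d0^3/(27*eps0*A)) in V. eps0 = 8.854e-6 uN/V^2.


Step 1: Compute numerator: 8 * k * d0^3 = 8 * 0.197 * 1^3 = 1.576
Step 2: Compute denominator: 27 * eps0 * A = 27 * 8.854e-6 * 86523 = 20.684015
Step 3: Vpi = sqrt(1.576 / 20.684015)
Vpi = 0.28 V


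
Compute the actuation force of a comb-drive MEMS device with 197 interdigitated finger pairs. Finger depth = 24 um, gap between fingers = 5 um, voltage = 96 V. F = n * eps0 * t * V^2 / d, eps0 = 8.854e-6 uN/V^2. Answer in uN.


Step 1: Parameters: n=197, eps0=8.854e-6 uN/V^2, t=24 um, V=96 V, d=5 um
Step 2: V^2 = 9216
Step 3: F = 197 * 8.854e-6 * 24 * 9216 / 5
F = 77.16 uN


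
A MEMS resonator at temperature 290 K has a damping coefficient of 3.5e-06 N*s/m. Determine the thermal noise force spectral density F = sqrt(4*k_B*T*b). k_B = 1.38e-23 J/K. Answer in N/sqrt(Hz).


Step 1: Compute 4 * k_B * T * b
= 4 * 1.38e-23 * 290 * 3.5e-06
= 5.6028e-26 N^2/Hz
Step 2: F_noise = sqrt(5.6028e-26)
F_noise = 2.37e-13 N/sqrt(Hz)


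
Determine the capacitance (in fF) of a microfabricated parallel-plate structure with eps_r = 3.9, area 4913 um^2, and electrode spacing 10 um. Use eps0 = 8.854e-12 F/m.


Step 1: Convert area to m^2: A = 4913e-12 m^2
Step 2: Convert gap to m: d = 10e-6 m
Step 3: C = eps0 * eps_r * A / d
C = 8.854e-12 * 3.9 * 4913e-12 / 10e-6
Step 4: Convert to fF (multiply by 1e15).
C = 16.96 fF


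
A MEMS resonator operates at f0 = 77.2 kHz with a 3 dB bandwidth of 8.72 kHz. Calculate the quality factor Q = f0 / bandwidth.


Step 1: Q = f0 / bandwidth
Step 2: Q = 77.2 / 8.72
Q = 8.9


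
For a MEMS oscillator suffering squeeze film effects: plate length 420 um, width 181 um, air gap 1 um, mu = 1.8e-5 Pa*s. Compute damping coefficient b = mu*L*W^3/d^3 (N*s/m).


Step 1: Convert to SI.
L = 420e-6 m, W = 181e-6 m, d = 1e-6 m
Step 2: W^3 = (181e-6)^3 = 5.93e-12 m^3
Step 3: d^3 = (1e-6)^3 = 1.00e-18 m^3
Step 4: b = 1.8e-5 * 420e-6 * 5.93e-12 / 1.00e-18
b = 4.48e-02 N*s/m


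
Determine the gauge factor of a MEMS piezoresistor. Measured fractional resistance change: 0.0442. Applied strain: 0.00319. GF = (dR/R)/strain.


Step 1: Identify values.
dR/R = 0.0442, strain = 0.00319
Step 2: GF = (dR/R) / strain = 0.0442 / 0.00319
GF = 13.9


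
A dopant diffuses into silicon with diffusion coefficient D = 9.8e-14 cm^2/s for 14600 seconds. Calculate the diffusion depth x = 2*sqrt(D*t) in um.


Step 1: Compute D*t = 9.8e-14 * 14600 = 1.4308e-09 cm^2
Step 2: sqrt(D*t) = 3.7826e-05 cm
Step 3: x = 2 * 3.7826e-05 cm = 7.5652e-05 cm
Step 4: Convert to um (1 cm = 1e4 um): x = 0.757 um


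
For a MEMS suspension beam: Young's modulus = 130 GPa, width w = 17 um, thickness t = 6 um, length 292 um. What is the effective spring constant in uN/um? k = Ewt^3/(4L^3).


Step 1: Convert E to consistent units (1 GPa = 1000 uN/um^2).
E = 130 GPa = 130000 uN/um^2
Step 2: Compute t^3 = 6^3 = 216
Step 3: Compute L^3 = 292^3 = 24897088
Step 4: k = 130000 * 17 * 216 / (4 * 24897088)
k = 4.7933 uN/um


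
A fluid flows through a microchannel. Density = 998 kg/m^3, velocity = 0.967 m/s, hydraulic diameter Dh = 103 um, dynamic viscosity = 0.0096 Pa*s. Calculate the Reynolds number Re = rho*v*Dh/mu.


Step 1: Convert Dh to meters: Dh = 103e-6 m
Step 2: Re = rho * v * Dh / mu
Re = 998 * 0.967 * 103e-6 / 0.0096
Re = 10.354


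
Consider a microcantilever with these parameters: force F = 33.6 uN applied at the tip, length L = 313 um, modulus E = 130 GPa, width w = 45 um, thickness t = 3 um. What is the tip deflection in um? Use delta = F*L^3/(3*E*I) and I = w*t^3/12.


Step 1: Calculate the second moment of area.
I = w * t^3 / 12 = 45 * 3^3 / 12 = 101.25 um^4
Step 2: Convert E to consistent units (1 GPa = 1000 uN/um^2).
E = 130 GPa = 130000 uN/um^2
Step 3: Calculate tip deflection.
delta = F * L^3 / (3 * E * I)
delta = 33.6 * 313^3 / (3 * 130000 * 101.25)
delta = 26.0923 um


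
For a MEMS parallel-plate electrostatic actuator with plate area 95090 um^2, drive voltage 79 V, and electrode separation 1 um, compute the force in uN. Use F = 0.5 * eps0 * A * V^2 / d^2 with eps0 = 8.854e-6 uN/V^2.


Step 1: Identify parameters.
eps0 = 8.854e-6 uN/V^2, A = 95090 um^2, V = 79 V, d = 1 um
Step 2: Compute V^2 = 79^2 = 6241
Step 3: Compute d^2 = 1^2 = 1
Step 4: F = 0.5 * 8.854e-6 * 95090 * 6241 / 1
F = 2627.233 uN


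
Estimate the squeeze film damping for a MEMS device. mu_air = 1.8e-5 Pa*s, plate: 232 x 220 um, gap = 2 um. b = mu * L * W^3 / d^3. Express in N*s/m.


Step 1: Convert to SI.
L = 232e-6 m, W = 220e-6 m, d = 2e-6 m
Step 2: W^3 = (220e-6)^3 = 1.06e-11 m^3
Step 3: d^3 = (2e-6)^3 = 8.00e-18 m^3
Step 4: b = 1.8e-5 * 232e-6 * 1.06e-11 / 8.00e-18
b = 5.56e-03 N*s/m


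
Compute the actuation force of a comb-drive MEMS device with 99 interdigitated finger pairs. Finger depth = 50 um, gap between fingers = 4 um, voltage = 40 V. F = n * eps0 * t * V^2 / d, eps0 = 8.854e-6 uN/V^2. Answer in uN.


Step 1: Parameters: n=99, eps0=8.854e-6 uN/V^2, t=50 um, V=40 V, d=4 um
Step 2: V^2 = 1600
Step 3: F = 99 * 8.854e-6 * 50 * 1600 / 4
F = 17.531 uN


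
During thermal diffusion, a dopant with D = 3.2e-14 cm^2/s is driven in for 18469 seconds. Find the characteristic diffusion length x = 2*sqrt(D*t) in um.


Step 1: Compute D*t = 3.2e-14 * 18469 = 5.91008e-10 cm^2
Step 2: sqrt(D*t) = 2.4311e-05 cm
Step 3: x = 2 * 2.4311e-05 cm = 4.8622e-05 cm
Step 4: Convert to um (1 cm = 1e4 um): x = 0.486 um


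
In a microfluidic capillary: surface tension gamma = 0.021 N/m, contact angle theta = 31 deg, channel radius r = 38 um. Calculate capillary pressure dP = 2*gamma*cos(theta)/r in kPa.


Step 1: cos(31 deg) = 0.8572
Step 2: Convert r to m: r = 38e-6 m
Step 3: dP = 2 * 0.021 * 0.8572 / 38e-6 = 947.4 Pa
Step 4: Convert Pa to kPa (divide by 1000).
dP = 0.95 kPa


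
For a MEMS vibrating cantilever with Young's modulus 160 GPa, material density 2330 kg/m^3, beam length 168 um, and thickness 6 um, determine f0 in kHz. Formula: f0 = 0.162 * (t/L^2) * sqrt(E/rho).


Step 1: Convert units to SI.
t_SI = 6e-6 m, L_SI = 168e-6 m
Step 2: Calculate sqrt(E/rho).
sqrt(160e9 / 2330) = 8286.71 m/s
Step 3: Compute f0.
f0 = 0.162 * 6e-6 / (168e-6)^2 * 8286.71 = 285384.1 Hz = 285.38 kHz


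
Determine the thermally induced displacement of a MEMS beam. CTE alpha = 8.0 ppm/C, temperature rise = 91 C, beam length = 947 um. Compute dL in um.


Step 1: Convert CTE: alpha = 8.0 ppm/C = 8.0e-6 /C
Step 2: dL = 8.0e-6 * 91 * 947
dL = 0.6894 um


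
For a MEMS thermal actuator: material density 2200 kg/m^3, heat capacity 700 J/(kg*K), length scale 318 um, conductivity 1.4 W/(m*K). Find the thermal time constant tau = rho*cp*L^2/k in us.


Step 1: Convert L to m: L = 318e-6 m
Step 2: L^2 = (318e-6)^2 = 1.01124e-07 m^2
Step 3: tau = 2200 * 700 * 1.01124e-07 / 1.4 = 1.112364e-01 s
Step 4: Convert to microseconds (multiply by 1e6).
tau = 111236.4 us


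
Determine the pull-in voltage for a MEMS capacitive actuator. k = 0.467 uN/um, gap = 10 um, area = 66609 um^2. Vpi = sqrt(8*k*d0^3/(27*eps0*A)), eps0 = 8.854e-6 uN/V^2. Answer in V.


Step 1: Compute numerator: 8 * k * d0^3 = 8 * 0.467 * 10^3 = 3736.0
Step 2: Compute denominator: 27 * eps0 * A = 27 * 8.854e-6 * 66609 = 15.923414
Step 3: Vpi = sqrt(3736.0 / 15.923414)
Vpi = 15.32 V


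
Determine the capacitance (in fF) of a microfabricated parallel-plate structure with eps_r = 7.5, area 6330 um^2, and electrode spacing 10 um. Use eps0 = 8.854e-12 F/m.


Step 1: Convert area to m^2: A = 6330e-12 m^2
Step 2: Convert gap to m: d = 10e-6 m
Step 3: C = eps0 * eps_r * A / d
C = 8.854e-12 * 7.5 * 6330e-12 / 10e-6
Step 4: Convert to fF (multiply by 1e15).
C = 42.03 fF


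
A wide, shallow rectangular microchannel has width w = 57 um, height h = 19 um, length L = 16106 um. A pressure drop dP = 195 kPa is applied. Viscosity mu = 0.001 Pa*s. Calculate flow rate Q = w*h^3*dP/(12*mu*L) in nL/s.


Step 1: Convert all dimensions to SI (meters).
w = 57e-6 m, h = 19e-6 m, L = 16106e-6 m, dP = 195e3 Pa
Step 2: Q = w * h^3 * dP / (12 * mu * L)
Q = 57e-6 * (19e-6)^3 * 195e3 / (12 * 0.001 * 16106e-6) = 3.9445851e-10 m^3/s
Step 3: Convert Q from m^3/s to nL/s (1 m^3 = 1e12 nL, so multiply by 1e12).
Q = 394.459 nL/s


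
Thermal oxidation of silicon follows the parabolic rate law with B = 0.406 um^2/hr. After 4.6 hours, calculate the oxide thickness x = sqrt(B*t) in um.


Step 1: Compute B*t = 0.406 * 4.6 = 1.8676
Step 2: x = sqrt(1.8676)
x = 1.367 um


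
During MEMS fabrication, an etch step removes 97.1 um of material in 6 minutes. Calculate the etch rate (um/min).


Step 1: Etch rate = depth / time
Step 2: rate = 97.1 / 6
rate = 16.183 um/min


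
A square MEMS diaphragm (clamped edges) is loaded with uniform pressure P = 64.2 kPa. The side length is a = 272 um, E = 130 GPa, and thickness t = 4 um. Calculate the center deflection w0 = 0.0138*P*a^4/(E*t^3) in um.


Step 1: Convert pressure to compatible units (E is in GPa, so P in GPa).
P = 64.2 kPa = 64.2e-6 GPa
Step 2: Compute numerator: 0.0138 * P * a^4.
a^4 = 272^4 = 5473632256
numerator = 0.0138 * 64.2e-6 * 5473632256 = 4.84942e+03
Step 3: Compute denominator: E * t^3 = 130 * 4^3 = 8320
Step 4: w0 = numerator / denominator = 4.84942e+03 / 8320 = 0.5829 um


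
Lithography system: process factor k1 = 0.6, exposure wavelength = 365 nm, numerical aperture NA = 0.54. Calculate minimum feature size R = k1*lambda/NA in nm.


Step 1: Identify values: k1 = 0.6, lambda = 365 nm, NA = 0.54
Step 2: R = k1 * lambda / NA
R = 0.6 * 365 / 0.54
R = 405.6 nm


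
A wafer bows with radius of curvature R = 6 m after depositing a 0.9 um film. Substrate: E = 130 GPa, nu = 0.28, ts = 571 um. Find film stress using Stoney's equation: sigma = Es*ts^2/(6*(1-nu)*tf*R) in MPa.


Step 1: Compute numerator: Es * ts^2 = 130 * 571^2 = 42385330 (GPa*um^2)
Step 2: Compute denominator (R in um): 6*(1-nu)*tf*R = 6*0.72*0.9*6e6 = 23328000.0 (um^2)
Step 3: sigma (GPa) = 42385330 / 23328000.0 = 1.816929e+00 GPa
Step 4: Convert to MPa (x1000): sigma = 1816.9 MPa


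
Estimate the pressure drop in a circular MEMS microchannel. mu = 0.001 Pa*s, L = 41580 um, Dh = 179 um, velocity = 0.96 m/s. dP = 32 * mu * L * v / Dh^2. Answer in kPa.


Step 1: Convert to SI: L = 41580e-6 m, Dh = 179e-6 m
Step 2: dP = 32 * 0.001 * 41580e-6 * 0.96 / (179e-6)^2
Step 3: dP = 39865.72 Pa
Step 4: Convert to kPa: dP = 39.87 kPa


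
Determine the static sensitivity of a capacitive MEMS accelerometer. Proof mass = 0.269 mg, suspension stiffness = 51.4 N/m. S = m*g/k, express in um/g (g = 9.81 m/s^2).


Step 1: Convert mass: m = 0.269 mg = 2.69e-07 kg
Step 2: S = m * g / k = 2.69e-07 * 9.81 / 51.4
Step 3: S = 5.13e-08 m/g
Step 4: Convert to um/g: S = 0.051 um/g


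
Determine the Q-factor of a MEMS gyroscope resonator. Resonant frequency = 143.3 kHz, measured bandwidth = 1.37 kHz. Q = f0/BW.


Step 1: Q = f0 / bandwidth
Step 2: Q = 143.3 / 1.37
Q = 104.6


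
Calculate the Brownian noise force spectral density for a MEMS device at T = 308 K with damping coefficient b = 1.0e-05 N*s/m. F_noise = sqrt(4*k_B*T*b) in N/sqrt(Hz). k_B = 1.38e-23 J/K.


Step 1: Compute 4 * k_B * T * b
= 4 * 1.38e-23 * 308 * 1.0e-05
= 1.7002e-25 N^2/Hz
Step 2: F_noise = sqrt(1.7002e-25)
F_noise = 4.12e-13 N/sqrt(Hz)


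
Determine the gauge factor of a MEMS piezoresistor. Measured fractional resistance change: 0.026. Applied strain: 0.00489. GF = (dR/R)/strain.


Step 1: Identify values.
dR/R = 0.026, strain = 0.00489
Step 2: GF = (dR/R) / strain = 0.026 / 0.00489
GF = 5.3


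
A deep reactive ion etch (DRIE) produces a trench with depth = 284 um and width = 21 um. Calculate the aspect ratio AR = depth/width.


Step 1: AR = depth / width
Step 2: AR = 284 / 21
AR = 13.5


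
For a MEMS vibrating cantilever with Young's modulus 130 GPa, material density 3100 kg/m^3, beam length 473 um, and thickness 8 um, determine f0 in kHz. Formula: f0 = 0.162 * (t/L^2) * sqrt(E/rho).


Step 1: Convert units to SI.
t_SI = 8e-6 m, L_SI = 473e-6 m
Step 2: Calculate sqrt(E/rho).
sqrt(130e9 / 3100) = 6475.76 m/s
Step 3: Compute f0.
f0 = 0.162 * 8e-6 / (473e-6)^2 * 6475.76 = 37512.3 Hz = 37.51 kHz


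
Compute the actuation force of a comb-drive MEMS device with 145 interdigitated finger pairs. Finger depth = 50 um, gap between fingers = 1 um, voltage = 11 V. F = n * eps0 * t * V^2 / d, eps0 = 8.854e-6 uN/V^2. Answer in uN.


Step 1: Parameters: n=145, eps0=8.854e-6 uN/V^2, t=50 um, V=11 V, d=1 um
Step 2: V^2 = 121
Step 3: F = 145 * 8.854e-6 * 50 * 121 / 1
F = 7.767 uN


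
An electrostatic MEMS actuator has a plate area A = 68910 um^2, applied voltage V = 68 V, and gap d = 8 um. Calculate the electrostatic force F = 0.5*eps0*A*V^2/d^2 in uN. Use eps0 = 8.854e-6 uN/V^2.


Step 1: Identify parameters.
eps0 = 8.854e-6 uN/V^2, A = 68910 um^2, V = 68 V, d = 8 um
Step 2: Compute V^2 = 68^2 = 4624
Step 3: Compute d^2 = 8^2 = 64
Step 4: F = 0.5 * 8.854e-6 * 68910 * 4624 / 64
F = 22.041 uN


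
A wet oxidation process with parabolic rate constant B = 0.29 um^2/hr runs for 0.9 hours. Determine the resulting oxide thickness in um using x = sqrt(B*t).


Step 1: Compute B*t = 0.29 * 0.9 = 0.261
Step 2: x = sqrt(0.261)
x = 0.511 um


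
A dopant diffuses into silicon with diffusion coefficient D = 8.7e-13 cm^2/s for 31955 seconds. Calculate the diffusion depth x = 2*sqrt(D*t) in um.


Step 1: Compute D*t = 8.7e-13 * 31955 = 2.780085e-08 cm^2
Step 2: sqrt(D*t) = 1.66736e-04 cm
Step 3: x = 2 * 1.66736e-04 cm = 3.33472e-04 cm
Step 4: Convert to um (1 cm = 1e4 um): x = 3.335 um


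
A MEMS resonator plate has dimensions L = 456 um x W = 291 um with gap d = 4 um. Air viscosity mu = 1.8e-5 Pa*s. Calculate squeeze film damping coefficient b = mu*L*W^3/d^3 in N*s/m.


Step 1: Convert to SI.
L = 456e-6 m, W = 291e-6 m, d = 4e-6 m
Step 2: W^3 = (291e-6)^3 = 2.46e-11 m^3
Step 3: d^3 = (4e-6)^3 = 6.40e-17 m^3
Step 4: b = 1.8e-5 * 456e-6 * 2.46e-11 / 6.40e-17
b = 3.16e-03 N*s/m


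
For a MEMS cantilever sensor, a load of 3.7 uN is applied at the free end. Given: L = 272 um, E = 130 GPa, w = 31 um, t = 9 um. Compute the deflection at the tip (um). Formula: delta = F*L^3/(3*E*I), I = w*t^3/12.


Step 1: Calculate the second moment of area.
I = w * t^3 / 12 = 31 * 9^3 / 12 = 1883.25 um^4
Step 2: Convert E to consistent units (1 GPa = 1000 uN/um^2).
E = 130 GPa = 130000 uN/um^2
Step 3: Calculate tip deflection.
delta = F * L^3 / (3 * E * I)
delta = 3.7 * 272^3 / (3 * 130000 * 1883.25)
delta = 0.1014 um


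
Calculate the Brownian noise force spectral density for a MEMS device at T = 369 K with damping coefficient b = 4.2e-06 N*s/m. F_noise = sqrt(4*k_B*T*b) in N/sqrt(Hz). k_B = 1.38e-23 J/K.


Step 1: Compute 4 * k_B * T * b
= 4 * 1.38e-23 * 369 * 4.2e-06
= 8.5549e-26 N^2/Hz
Step 2: F_noise = sqrt(8.5549e-26)
F_noise = 2.92e-13 N/sqrt(Hz)


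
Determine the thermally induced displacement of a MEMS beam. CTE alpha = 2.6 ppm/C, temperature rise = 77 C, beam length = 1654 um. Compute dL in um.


Step 1: Convert CTE: alpha = 2.6 ppm/C = 2.6e-6 /C
Step 2: dL = 2.6e-6 * 77 * 1654
dL = 0.3311 um


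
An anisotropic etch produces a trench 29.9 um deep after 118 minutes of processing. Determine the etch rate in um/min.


Step 1: Etch rate = depth / time
Step 2: rate = 29.9 / 118
rate = 0.253 um/min


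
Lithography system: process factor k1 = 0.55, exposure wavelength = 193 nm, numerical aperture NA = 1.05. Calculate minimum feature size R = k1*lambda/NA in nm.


Step 1: Identify values: k1 = 0.55, lambda = 193 nm, NA = 1.05
Step 2: R = k1 * lambda / NA
R = 0.55 * 193 / 1.05
R = 101.1 nm


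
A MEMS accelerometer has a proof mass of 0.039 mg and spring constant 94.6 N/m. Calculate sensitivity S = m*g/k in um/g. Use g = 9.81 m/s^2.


Step 1: Convert mass: m = 0.039 mg = 3.90e-08 kg
Step 2: S = m * g / k = 3.90e-08 * 9.81 / 94.6
Step 3: S = 4.04e-09 m/g
Step 4: Convert to um/g: S = 0.004 um/g


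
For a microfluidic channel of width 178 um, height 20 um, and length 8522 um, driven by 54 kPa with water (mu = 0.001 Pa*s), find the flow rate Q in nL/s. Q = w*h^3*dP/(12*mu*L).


Step 1: Convert all dimensions to SI (meters).
w = 178e-6 m, h = 20e-6 m, L = 8522e-6 m, dP = 54e3 Pa
Step 2: Q = w * h^3 * dP / (12 * mu * L)
Q = 178e-6 * (20e-6)^3 * 54e3 / (12 * 0.001 * 8522e-6) = 7.5193617e-10 m^3/s
Step 3: Convert Q from m^3/s to nL/s (1 m^3 = 1e12 nL, so multiply by 1e12).
Q = 751.936 nL/s


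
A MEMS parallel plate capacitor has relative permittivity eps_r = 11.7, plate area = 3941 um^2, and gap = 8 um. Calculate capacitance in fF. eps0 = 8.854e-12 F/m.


Step 1: Convert area to m^2: A = 3941e-12 m^2
Step 2: Convert gap to m: d = 8e-6 m
Step 3: C = eps0 * eps_r * A / d
C = 8.854e-12 * 11.7 * 3941e-12 / 8e-6
Step 4: Convert to fF (multiply by 1e15).
C = 51.03 fF


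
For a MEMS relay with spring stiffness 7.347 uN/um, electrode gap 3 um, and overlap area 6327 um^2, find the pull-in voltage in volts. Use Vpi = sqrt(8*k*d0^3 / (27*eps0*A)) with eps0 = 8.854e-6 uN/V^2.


Step 1: Compute numerator: 8 * k * d0^3 = 8 * 7.347 * 3^3 = 1586.952
Step 2: Compute denominator: 27 * eps0 * A = 27 * 8.854e-6 * 6327 = 1.51252
Step 3: Vpi = sqrt(1586.952 / 1.51252)
Vpi = 32.39 V


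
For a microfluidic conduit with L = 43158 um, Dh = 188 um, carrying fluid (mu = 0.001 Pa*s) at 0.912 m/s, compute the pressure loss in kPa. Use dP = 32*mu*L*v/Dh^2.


Step 1: Convert to SI: L = 43158e-6 m, Dh = 188e-6 m
Step 2: dP = 32 * 0.001 * 43158e-6 * 0.912 / (188e-6)^2
Step 3: dP = 35636.12 Pa
Step 4: Convert to kPa: dP = 35.64 kPa


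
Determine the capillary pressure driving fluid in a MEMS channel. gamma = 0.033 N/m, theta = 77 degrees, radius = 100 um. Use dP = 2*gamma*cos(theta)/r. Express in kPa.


Step 1: cos(77 deg) = 0.225
Step 2: Convert r to m: r = 100e-6 m
Step 3: dP = 2 * 0.033 * 0.225 / 100e-6 = 148.5 Pa
Step 4: Convert Pa to kPa (divide by 1000).
dP = 0.15 kPa


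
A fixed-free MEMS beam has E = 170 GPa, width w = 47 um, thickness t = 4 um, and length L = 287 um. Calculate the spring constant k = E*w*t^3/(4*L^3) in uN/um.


Step 1: Convert E to consistent units (1 GPa = 1000 uN/um^2).
E = 170 GPa = 170000 uN/um^2
Step 2: Compute t^3 = 4^3 = 64
Step 3: Compute L^3 = 287^3 = 23639903
Step 4: k = 170000 * 47 * 64 / (4 * 23639903)
k = 5.4078 uN/um


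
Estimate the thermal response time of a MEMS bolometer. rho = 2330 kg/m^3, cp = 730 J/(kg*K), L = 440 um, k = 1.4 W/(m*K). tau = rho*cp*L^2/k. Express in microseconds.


Step 1: Convert L to m: L = 440e-6 m
Step 2: L^2 = (440e-6)^2 = 1.936e-07 m^2
Step 3: tau = 2330 * 730 * 1.936e-07 / 1.4 = 2.3521017143e-01 s
Step 4: Convert to microseconds (multiply by 1e6).
tau = 235210.171 us


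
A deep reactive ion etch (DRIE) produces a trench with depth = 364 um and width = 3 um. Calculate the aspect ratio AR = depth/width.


Step 1: AR = depth / width
Step 2: AR = 364 / 3
AR = 121.3


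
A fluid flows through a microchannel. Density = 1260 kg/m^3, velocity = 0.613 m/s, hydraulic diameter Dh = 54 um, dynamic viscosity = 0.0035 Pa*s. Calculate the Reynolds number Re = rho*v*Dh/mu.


Step 1: Convert Dh to meters: Dh = 54e-6 m
Step 2: Re = rho * v * Dh / mu
Re = 1260 * 0.613 * 54e-6 / 0.0035
Re = 11.917


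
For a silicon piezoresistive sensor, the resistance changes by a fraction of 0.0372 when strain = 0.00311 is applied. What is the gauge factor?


Step 1: Identify values.
dR/R = 0.0372, strain = 0.00311
Step 2: GF = (dR/R) / strain = 0.0372 / 0.00311
GF = 12.0


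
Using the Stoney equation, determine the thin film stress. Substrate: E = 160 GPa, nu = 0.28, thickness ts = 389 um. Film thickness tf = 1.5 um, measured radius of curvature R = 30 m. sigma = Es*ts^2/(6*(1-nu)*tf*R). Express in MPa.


Step 1: Compute numerator: Es * ts^2 = 160 * 389^2 = 24211360 (GPa*um^2)
Step 2: Compute denominator (R in um): 6*(1-nu)*tf*R = 6*0.72*1.5*30e6 = 194400000.0 (um^2)
Step 3: sigma (GPa) = 24211360 / 194400000.0 = 1.24544e-01 GPa
Step 4: Convert to MPa (x1000): sigma = 124.5 MPa


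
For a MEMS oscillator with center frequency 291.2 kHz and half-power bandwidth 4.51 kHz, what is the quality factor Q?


Step 1: Q = f0 / bandwidth
Step 2: Q = 291.2 / 4.51
Q = 64.6


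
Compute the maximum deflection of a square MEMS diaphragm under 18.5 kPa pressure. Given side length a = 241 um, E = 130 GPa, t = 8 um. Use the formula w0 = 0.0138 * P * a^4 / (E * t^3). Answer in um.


Step 1: Convert pressure to compatible units (E is in GPa, so P in GPa).
P = 18.5 kPa = 18.5e-6 GPa
Step 2: Compute numerator: 0.0138 * P * a^4.
a^4 = 241^4 = 3373402561
numerator = 0.0138 * 18.5e-6 * 3373402561 = 8.6123e+02
Step 3: Compute denominator: E * t^3 = 130 * 8^3 = 66560
Step 4: w0 = numerator / denominator = 8.6123e+02 / 66560 = 0.0129 um


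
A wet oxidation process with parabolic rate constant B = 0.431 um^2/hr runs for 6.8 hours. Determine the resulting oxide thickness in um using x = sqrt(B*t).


Step 1: Compute B*t = 0.431 * 6.8 = 2.9308
Step 2: x = sqrt(2.9308)
x = 1.712 um


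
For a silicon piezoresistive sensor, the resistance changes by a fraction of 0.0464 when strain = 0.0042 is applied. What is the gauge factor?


Step 1: Identify values.
dR/R = 0.0464, strain = 0.0042
Step 2: GF = (dR/R) / strain = 0.0464 / 0.0042
GF = 11.0


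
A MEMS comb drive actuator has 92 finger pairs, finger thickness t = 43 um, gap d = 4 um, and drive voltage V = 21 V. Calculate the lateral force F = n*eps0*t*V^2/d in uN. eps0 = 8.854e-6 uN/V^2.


Step 1: Parameters: n=92, eps0=8.854e-6 uN/V^2, t=43 um, V=21 V, d=4 um
Step 2: V^2 = 441
Step 3: F = 92 * 8.854e-6 * 43 * 441 / 4
F = 3.862 uN


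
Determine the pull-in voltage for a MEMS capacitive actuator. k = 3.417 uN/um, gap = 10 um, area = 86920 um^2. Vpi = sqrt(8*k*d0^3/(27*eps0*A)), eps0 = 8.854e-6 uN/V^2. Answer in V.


Step 1: Compute numerator: 8 * k * d0^3 = 8 * 3.417 * 10^3 = 27336.0
Step 2: Compute denominator: 27 * eps0 * A = 27 * 8.854e-6 * 86920 = 20.778921
Step 3: Vpi = sqrt(27336.0 / 20.778921)
Vpi = 36.27 V


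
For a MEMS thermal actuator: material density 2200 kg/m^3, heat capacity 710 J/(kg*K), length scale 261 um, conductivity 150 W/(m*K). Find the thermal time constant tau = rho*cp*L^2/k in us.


Step 1: Convert L to m: L = 261e-6 m
Step 2: L^2 = (261e-6)^2 = 6.8121e-08 m^2
Step 3: tau = 2200 * 710 * 6.8121e-08 / 150 = 7.0936668e-04 s
Step 4: Convert to microseconds (multiply by 1e6).
tau = 709.367 us


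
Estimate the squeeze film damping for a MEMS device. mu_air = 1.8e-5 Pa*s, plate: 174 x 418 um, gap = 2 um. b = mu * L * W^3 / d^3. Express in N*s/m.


Step 1: Convert to SI.
L = 174e-6 m, W = 418e-6 m, d = 2e-6 m
Step 2: W^3 = (418e-6)^3 = 7.30e-11 m^3
Step 3: d^3 = (2e-6)^3 = 8.00e-18 m^3
Step 4: b = 1.8e-5 * 174e-6 * 7.30e-11 / 8.00e-18
b = 2.86e-02 N*s/m


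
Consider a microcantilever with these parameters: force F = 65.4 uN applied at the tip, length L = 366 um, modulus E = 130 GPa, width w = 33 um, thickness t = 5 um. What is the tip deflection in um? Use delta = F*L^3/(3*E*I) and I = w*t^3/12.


Step 1: Calculate the second moment of area.
I = w * t^3 / 12 = 33 * 5^3 / 12 = 343.75 um^4
Step 2: Convert E to consistent units (1 GPa = 1000 uN/um^2).
E = 130 GPa = 130000 uN/um^2
Step 3: Calculate tip deflection.
delta = F * L^3 / (3 * E * I)
delta = 65.4 * 366^3 / (3 * 130000 * 343.75)
delta = 23.9174 um


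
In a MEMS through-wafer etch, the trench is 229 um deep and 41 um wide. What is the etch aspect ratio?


Step 1: AR = depth / width
Step 2: AR = 229 / 41
AR = 5.6


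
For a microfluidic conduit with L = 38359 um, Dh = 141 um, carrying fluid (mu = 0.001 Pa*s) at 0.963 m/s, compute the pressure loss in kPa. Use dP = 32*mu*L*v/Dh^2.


Step 1: Convert to SI: L = 38359e-6 m, Dh = 141e-6 m
Step 2: dP = 32 * 0.001 * 38359e-6 * 0.963 / (141e-6)^2
Step 3: dP = 59457.32 Pa
Step 4: Convert to kPa: dP = 59.46 kPa


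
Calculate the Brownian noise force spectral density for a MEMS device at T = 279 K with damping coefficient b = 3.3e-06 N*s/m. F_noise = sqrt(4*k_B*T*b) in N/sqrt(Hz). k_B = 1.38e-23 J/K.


Step 1: Compute 4 * k_B * T * b
= 4 * 1.38e-23 * 279 * 3.3e-06
= 5.0823e-26 N^2/Hz
Step 2: F_noise = sqrt(5.0823e-26)
F_noise = 2.25e-13 N/sqrt(Hz)


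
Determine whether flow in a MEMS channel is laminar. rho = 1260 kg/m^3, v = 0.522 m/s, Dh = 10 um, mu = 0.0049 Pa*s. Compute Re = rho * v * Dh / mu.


Step 1: Convert Dh to meters: Dh = 10e-6 m
Step 2: Re = rho * v * Dh / mu
Re = 1260 * 0.522 * 10e-6 / 0.0049
Re = 1.342
Since Re = 1.342 is below ~2300, the flow is laminar.


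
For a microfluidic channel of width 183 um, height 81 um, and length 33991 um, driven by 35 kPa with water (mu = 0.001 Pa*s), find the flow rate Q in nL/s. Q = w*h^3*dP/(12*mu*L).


Step 1: Convert all dimensions to SI (meters).
w = 183e-6 m, h = 81e-6 m, L = 33991e-6 m, dP = 35e3 Pa
Step 2: Q = w * h^3 * dP / (12 * mu * L)
Q = 183e-6 * (81e-6)^3 * 35e3 / (12 * 0.001 * 33991e-6) = 8.34505115e-09 m^3/s
Step 3: Convert Q from m^3/s to nL/s (1 m^3 = 1e12 nL, so multiply by 1e12).
Q = 8345.051 nL/s


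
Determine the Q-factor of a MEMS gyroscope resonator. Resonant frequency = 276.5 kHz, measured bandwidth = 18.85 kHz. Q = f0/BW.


Step 1: Q = f0 / bandwidth
Step 2: Q = 276.5 / 18.85
Q = 14.7


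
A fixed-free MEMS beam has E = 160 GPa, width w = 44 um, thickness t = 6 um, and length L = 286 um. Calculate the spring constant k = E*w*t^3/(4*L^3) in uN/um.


Step 1: Convert E to consistent units (1 GPa = 1000 uN/um^2).
E = 160 GPa = 160000 uN/um^2
Step 2: Compute t^3 = 6^3 = 216
Step 3: Compute L^3 = 286^3 = 23393656
Step 4: k = 160000 * 44 * 216 / (4 * 23393656)
k = 16.2506 uN/um


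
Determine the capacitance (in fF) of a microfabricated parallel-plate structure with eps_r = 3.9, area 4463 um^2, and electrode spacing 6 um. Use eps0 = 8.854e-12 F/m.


Step 1: Convert area to m^2: A = 4463e-12 m^2
Step 2: Convert gap to m: d = 6e-6 m
Step 3: C = eps0 * eps_r * A / d
C = 8.854e-12 * 3.9 * 4463e-12 / 6e-6
Step 4: Convert to fF (multiply by 1e15).
C = 25.69 fF


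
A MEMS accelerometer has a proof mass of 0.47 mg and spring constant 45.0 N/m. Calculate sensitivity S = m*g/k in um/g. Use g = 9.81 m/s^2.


Step 1: Convert mass: m = 0.47 mg = 4.70e-07 kg
Step 2: S = m * g / k = 4.70e-07 * 9.81 / 45.0
Step 3: S = 1.02e-07 m/g
Step 4: Convert to um/g: S = 0.102 um/g


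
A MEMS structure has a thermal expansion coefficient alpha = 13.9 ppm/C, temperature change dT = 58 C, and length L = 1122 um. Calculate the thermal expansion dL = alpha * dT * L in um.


Step 1: Convert CTE: alpha = 13.9 ppm/C = 13.9e-6 /C
Step 2: dL = 13.9e-6 * 58 * 1122
dL = 0.9046 um


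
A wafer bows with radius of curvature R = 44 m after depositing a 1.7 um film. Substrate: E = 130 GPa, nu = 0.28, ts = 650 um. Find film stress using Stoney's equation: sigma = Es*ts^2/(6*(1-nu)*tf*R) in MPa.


Step 1: Compute numerator: Es * ts^2 = 130 * 650^2 = 54925000 (GPa*um^2)
Step 2: Compute denominator (R in um): 6*(1-nu)*tf*R = 6*0.72*1.7*44e6 = 323136000.0 (um^2)
Step 3: sigma (GPa) = 54925000 / 323136000.0 = 1.69975e-01 GPa
Step 4: Convert to MPa (x1000): sigma = 170.0 MPa


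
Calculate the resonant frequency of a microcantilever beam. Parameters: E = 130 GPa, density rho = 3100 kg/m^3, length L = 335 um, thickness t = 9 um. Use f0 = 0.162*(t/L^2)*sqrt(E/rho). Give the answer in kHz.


Step 1: Convert units to SI.
t_SI = 9e-6 m, L_SI = 335e-6 m
Step 2: Calculate sqrt(E/rho).
sqrt(130e9 / 3100) = 6475.76 m/s
Step 3: Compute f0.
f0 = 0.162 * 9e-6 / (335e-6)^2 * 6475.76 = 84131.5 Hz = 84.13 kHz


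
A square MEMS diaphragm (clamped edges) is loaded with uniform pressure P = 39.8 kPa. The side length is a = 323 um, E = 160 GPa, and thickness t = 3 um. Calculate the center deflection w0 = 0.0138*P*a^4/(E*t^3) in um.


Step 1: Convert pressure to compatible units (E is in GPa, so P in GPa).
P = 39.8 kPa = 39.8e-6 GPa
Step 2: Compute numerator: 0.0138 * P * a^4.
a^4 = 323^4 = 10884540241
numerator = 0.0138 * 39.8e-6 * 10884540241 = 5.978225e+03
Step 3: Compute denominator: E * t^3 = 160 * 3^3 = 4320
Step 4: w0 = numerator / denominator = 5.978225e+03 / 4320 = 1.3838 um


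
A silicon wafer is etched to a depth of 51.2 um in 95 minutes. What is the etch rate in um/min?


Step 1: Etch rate = depth / time
Step 2: rate = 51.2 / 95
rate = 0.539 um/min


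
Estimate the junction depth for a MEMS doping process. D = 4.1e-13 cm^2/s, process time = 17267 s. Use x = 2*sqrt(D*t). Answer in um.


Step 1: Compute D*t = 4.1e-13 * 17267 = 7.07947e-09 cm^2
Step 2: sqrt(D*t) = 8.41396e-05 cm
Step 3: x = 2 * 8.41396e-05 cm = 1.682792e-04 cm
Step 4: Convert to um (1 cm = 1e4 um): x = 1.683 um


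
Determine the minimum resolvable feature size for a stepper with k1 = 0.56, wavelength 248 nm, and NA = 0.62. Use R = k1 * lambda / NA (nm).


Step 1: Identify values: k1 = 0.56, lambda = 248 nm, NA = 0.62
Step 2: R = k1 * lambda / NA
R = 0.56 * 248 / 0.62
R = 224.0 nm


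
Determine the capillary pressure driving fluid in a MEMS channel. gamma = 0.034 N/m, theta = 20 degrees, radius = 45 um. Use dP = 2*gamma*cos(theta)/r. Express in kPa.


Step 1: cos(20 deg) = 0.9397
Step 2: Convert r to m: r = 45e-6 m
Step 3: dP = 2 * 0.034 * 0.9397 / 45e-6 = 1420.0 Pa
Step 4: Convert Pa to kPa (divide by 1000).
dP = 1.42 kPa


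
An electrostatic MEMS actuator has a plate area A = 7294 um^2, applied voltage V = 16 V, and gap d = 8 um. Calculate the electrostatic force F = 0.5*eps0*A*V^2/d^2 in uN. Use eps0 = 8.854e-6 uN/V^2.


Step 1: Identify parameters.
eps0 = 8.854e-6 uN/V^2, A = 7294 um^2, V = 16 V, d = 8 um
Step 2: Compute V^2 = 16^2 = 256
Step 3: Compute d^2 = 8^2 = 64
Step 4: F = 0.5 * 8.854e-6 * 7294 * 256 / 64
F = 0.129 uN


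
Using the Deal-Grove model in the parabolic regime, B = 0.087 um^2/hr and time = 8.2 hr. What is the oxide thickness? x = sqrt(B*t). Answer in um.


Step 1: Compute B*t = 0.087 * 8.2 = 0.7134
Step 2: x = sqrt(0.7134)
x = 0.845 um


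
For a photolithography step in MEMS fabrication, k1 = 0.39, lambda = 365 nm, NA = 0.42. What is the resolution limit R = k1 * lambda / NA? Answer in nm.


Step 1: Identify values: k1 = 0.39, lambda = 365 nm, NA = 0.42
Step 2: R = k1 * lambda / NA
R = 0.39 * 365 / 0.42
R = 338.9 nm


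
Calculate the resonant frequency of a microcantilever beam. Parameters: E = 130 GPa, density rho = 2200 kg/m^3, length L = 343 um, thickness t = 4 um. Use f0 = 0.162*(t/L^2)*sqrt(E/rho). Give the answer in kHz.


Step 1: Convert units to SI.
t_SI = 4e-6 m, L_SI = 343e-6 m
Step 2: Calculate sqrt(E/rho).
sqrt(130e9 / 2200) = 7687.06 m/s
Step 3: Compute f0.
f0 = 0.162 * 4e-6 / (343e-6)^2 * 7687.06 = 42339.6 Hz = 42.34 kHz


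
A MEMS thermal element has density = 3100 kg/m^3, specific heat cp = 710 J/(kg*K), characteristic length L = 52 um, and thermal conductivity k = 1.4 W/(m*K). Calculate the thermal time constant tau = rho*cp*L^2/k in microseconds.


Step 1: Convert L to m: L = 52e-6 m
Step 2: L^2 = (52e-6)^2 = 2.704e-09 m^2
Step 3: tau = 3100 * 710 * 2.704e-09 / 1.4 = 4.25107429e-03 s
Step 4: Convert to microseconds (multiply by 1e6).
tau = 4251.074 us


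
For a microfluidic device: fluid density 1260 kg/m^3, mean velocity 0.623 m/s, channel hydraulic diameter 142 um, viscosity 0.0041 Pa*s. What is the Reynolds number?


Step 1: Convert Dh to meters: Dh = 142e-6 m
Step 2: Re = rho * v * Dh / mu
Re = 1260 * 0.623 * 142e-6 / 0.0041
Re = 27.187


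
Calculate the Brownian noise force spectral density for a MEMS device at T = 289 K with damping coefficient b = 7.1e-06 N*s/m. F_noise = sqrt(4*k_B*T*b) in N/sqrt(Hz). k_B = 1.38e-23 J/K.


Step 1: Compute 4 * k_B * T * b
= 4 * 1.38e-23 * 289 * 7.1e-06
= 1.1326e-25 N^2/Hz
Step 2: F_noise = sqrt(1.1326e-25)
F_noise = 3.37e-13 N/sqrt(Hz)
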